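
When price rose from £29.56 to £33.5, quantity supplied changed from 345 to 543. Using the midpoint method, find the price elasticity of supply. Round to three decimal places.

%Δq = (543 − 345)/[(345 + 543)/2] = 198/444 ≈ 0.4459.
%ΔP = (33.5 − 29.56)/[(29.56 + 33.5)/2] = 3.94/31.53 ≈ 0.1250.
Arc elasticity E = %Δq/%ΔP ≈ 0.4459/0.1250 ≈ 3.569.
|E| > 1: supply is elastic over this range.

3.569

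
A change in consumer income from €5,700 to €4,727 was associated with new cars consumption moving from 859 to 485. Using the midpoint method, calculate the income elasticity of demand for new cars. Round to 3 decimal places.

%ΔQ = (485 − 859)/[(859+485)/2] = -374/672 ≈ -0.5565.
%ΔY = (4,727 − 5,700)/[(5,700+4,727)/2] = -973/5213.5 ≈ -0.1866.
E_I = %ΔQ/%ΔY ≈ 2.982.
E_I > 1: normal good (luxury).

2.982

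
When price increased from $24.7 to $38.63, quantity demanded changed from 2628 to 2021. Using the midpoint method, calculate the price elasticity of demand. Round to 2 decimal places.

-0.59

%ΔQ = (2021 − 2628)/[(2628 + 2021)/2] = -607/2324.5 ≈ -0.2611.
%ΔP = (38.63 − 24.7)/[(24.7 + 38.63)/2] = 13.93/31.665 ≈ 0.4399.
Arc elasticity E = %ΔQ/%ΔP ≈ -0.2611/0.4399 ≈ -0.59.
|E| < 1: demand is inelastic over this range.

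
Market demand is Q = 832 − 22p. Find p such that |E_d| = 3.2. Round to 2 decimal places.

Set −bp/(a − bp) = −3.2 ⇒ bp = 3.2(a − bp) ⇒ bp(1+3.2) = 3.2·a.
p = 3.2·832/(22·4.2) ≈ 28.81.

28.81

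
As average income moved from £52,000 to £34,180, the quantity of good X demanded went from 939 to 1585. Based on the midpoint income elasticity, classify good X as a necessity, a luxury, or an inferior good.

%ΔQ = (1585 − 939)/[(939+1585)/2] = 646/1262 ≈ 0.5119.
%ΔM = (34,180 − 52,000)/[(52,000+34,180)/2] = -17820/43090 ≈ -0.4136.
E_I = %ΔQ/%ΔM ≈ -1.238.
E_I < 0: inferior good.

inferior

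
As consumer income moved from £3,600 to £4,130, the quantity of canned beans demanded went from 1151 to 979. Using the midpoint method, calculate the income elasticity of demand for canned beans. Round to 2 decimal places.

-1.18

%ΔQ = (979 − 1151)/[(1151+979)/2] = -172/1065 ≈ -0.1615.
%ΔI = (4,130 − 3,600)/[(3,600+4,130)/2] = 530/3865 ≈ 0.1371.
E_I = %ΔQ/%ΔI ≈ -1.18.
E_I < 0: inferior good.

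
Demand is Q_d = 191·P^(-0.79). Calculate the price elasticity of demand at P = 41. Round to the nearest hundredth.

-0.79

For a Cobb–Douglas (constant-elasticity) form Q_d = A·P^α·…, the elasticity with respect to P equals the exponent α at every point.
Here the exponent on P is -0.79, so the price elasticity of demand is -0.79.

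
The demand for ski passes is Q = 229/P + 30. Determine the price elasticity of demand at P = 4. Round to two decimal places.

-0.66

At P = 4, Q = 87.25.
dQ/dP = −229/P² = −14.3125.
Point elasticity E = (dQ/dP)·(P/Q) = -14.3125 × 4/87.25 ≈ -0.66.
|E| < 1, so demand is inelastic at this price.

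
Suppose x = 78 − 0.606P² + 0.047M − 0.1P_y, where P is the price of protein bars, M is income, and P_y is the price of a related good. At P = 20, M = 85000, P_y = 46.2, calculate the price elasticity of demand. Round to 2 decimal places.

-0.13

First evaluate x: 78 − 0.606(20)² + 0.047(85000) − 0.1(46.2) = 78 − 242.4 + 3995 − 4.62 = 3825.98.
∂x/∂P = −2·0.606·P = -24.24, so E_p = -24.24·(20/3825.98) ≈ -0.13.
|E_p| < 1: demand is inelastic.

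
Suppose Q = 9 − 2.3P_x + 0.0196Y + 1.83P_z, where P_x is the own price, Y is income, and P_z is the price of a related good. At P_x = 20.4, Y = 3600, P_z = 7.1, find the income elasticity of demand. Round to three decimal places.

Substituting, Q = 9 − 2.3(20.4) + 0.0196(3600) + 1.83(7.1) = 9 − 46.92 + 70.56 + 12.993 = 45.633.
∂Q/∂Y = +0.0196, so E_I = 0.0196·(3600/45.633) ≈ 1.546.
E_I > 1: normal good (luxury).

1.546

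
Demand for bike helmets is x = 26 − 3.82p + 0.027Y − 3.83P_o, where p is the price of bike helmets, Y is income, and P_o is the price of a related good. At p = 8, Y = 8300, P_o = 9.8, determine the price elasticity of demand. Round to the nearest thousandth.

Evaluating quantity at (p, Y, P_o) gives x = 26 − 3.82(8) + 0.027(8300) − 3.83(9.8) = 26 − 30.56 + 224.1 − 37.534 = 182.006.
∂x/∂p = −3.82, so E_p = (−3.82)·(8/182.006) ≈ -0.168.
|E_p| < 1: demand is inelastic.

-0.168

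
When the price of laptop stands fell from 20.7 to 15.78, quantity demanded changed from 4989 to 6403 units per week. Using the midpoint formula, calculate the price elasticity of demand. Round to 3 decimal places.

%ΔQ = (6403 − 4989)/[(4989 + 6403)/2] = 1414/5696 ≈ 0.2482.
%Δp = (15.78 − 20.7)/[(20.7 + 15.78)/2] = -4.92/18.24 ≈ -0.2697.
Arc elasticity E = %ΔQ/%Δp ≈ 0.2482/-0.2697 ≈ -0.920.
|E| < 1: demand is inelastic over this range.

-0.920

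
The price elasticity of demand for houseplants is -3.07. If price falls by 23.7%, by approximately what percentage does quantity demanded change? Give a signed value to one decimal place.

%ΔQ ≈ E × %ΔP = (-3.07) × (-23.7%) ≈ 72.8%.

72.8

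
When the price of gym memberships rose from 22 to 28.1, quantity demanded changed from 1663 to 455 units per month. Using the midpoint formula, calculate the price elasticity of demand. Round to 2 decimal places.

-4.68

%ΔQ = (455 − 1663)/[(1663 + 455)/2] = -1208/1059 ≈ -1.1407.
%ΔP = (28.1 − 22)/[(22 + 28.1)/2] = 6.1/25.05 ≈ 0.2435.
Arc elasticity E = %ΔQ/%ΔP ≈ -1.1407/0.2435 ≈ -4.68.
|E| > 1: demand is elastic over this range.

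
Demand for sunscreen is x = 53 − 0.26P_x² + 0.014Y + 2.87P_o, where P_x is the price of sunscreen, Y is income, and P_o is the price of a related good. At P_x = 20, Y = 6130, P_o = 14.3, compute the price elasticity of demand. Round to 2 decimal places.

-2.74

First evaluate x: 53 − 0.26(20)² + 0.014(6130) + 2.87(14.3) = 53 − 104 + 85.82 + 41.041 = 75.861.
∂x/∂P_x = −2·0.26·P_x = -10.4, so E_p = -10.4·(20/75.861) ≈ -2.74.
|E_p| > 1: demand is elastic.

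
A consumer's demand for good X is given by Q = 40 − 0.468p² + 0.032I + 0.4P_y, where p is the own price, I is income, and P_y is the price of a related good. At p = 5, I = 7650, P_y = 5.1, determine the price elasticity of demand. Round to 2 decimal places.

-0.09

First evaluate Q: 40 − 0.468(5)² + 0.032(7650) + 0.4(5.1) = 40 − 11.7 + 244.8 + 2.04 = 275.14.
∂Q/∂p = −2·0.468·p = -4.68, so E_p = -4.68·(5/275.14) ≈ -0.09.
|E_p| < 1: demand is inelastic.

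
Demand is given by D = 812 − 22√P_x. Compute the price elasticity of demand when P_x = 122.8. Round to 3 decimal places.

-0.215

At P_x = 122.8, D = 568.2066.
dD/dP_x = −22/(2√P_x) = −22/(2·11.0815).
Point elasticity E = (dD/dP_x)·(P_x/D) = -0.9926 × 122.8/568.2066 ≈ -0.215.
|E| < 1, so demand is inelastic at this price.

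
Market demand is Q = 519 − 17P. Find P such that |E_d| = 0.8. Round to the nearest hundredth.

13.57

Set −bP/(a − bP) = −0.8 ⇒ bP = 0.8(a − bP) ⇒ bP(1+0.8) = 0.8·a.
P = 0.8·519/(17·1.8) ≈ 13.57.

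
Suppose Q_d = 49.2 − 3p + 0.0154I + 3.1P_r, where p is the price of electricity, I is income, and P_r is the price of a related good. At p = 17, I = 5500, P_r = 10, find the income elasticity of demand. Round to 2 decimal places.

At the given point, Q_d = 49.2 − 3(17) + 0.0154(5500) + 3.1(10) = 49.2 − 51 + 84.7 + 31 = 113.9.
∂Q_d/∂I = +0.0154, so E_I = 0.0154·(5500/113.9) ≈ 0.74.
E_I ∈ (0,1): normal good (necessity).

0.74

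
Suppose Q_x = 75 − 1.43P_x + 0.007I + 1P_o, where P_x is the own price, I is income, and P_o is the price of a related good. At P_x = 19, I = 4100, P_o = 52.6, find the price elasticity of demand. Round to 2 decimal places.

-0.21

At the given point, Q_x = 75 − 1.43(19) + 0.007(4100) + 1(52.6) = 75 − 27.17 + 28.7 + 52.6 = 129.13.
∂Q_x/∂P_x = −1.43, so E_p = (−1.43)·(19/129.13) ≈ -0.21.
|E_p| < 1: demand is inelastic.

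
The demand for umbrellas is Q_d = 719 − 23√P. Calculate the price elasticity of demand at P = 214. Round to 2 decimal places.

At P = 214, Q_d = 382.539.
dQ_d/dP = −23/(2√P) = −23/(2·14.6287).
Point elasticity E = (dQ_d/dP)·(P/Q_d) = -0.7861 × 214/382.539 ≈ -0.44.
|E| < 1, so demand is inelastic at this price.

-0.44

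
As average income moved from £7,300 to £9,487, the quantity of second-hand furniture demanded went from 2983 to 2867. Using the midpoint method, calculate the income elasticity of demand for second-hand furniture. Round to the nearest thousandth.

-0.152

%ΔQ = (2867 − 2983)/[(2983+2867)/2] = -116/2925 ≈ -0.0397.
%ΔI = (9,487 − 7,300)/[(7,300+9,487)/2] = 2187/8393.5 ≈ 0.2606.
E_I = %ΔQ/%ΔI ≈ -0.152.
E_I < 0: inferior good.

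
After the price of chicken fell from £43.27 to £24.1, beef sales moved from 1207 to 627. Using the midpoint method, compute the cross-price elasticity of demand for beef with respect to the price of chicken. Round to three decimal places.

1.111

%ΔQ_x = (627 − 1207)/[(1207+627)/2] = -580/917 ≈ -0.6325.
%ΔP_y = (24.1 − 43.27)/[(43.27+24.1)/2] ≈ -0.5691.
E_xy = -0.6325/-0.5691 ≈ 1.111.
E_xy > 0, so beef and chicken are substitutes.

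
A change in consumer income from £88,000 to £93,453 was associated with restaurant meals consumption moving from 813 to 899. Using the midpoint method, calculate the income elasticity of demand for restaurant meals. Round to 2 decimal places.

%ΔQ = (899 − 813)/[(813+899)/2] = 86/856 ≈ 0.1005.
%ΔM = (93,453 − 88,000)/[(88,000+93,453)/2] = 5453/90726.5 ≈ 0.0601.
E_I = %ΔQ/%ΔM ≈ 1.67.
E_I > 1: normal good (luxury).

1.67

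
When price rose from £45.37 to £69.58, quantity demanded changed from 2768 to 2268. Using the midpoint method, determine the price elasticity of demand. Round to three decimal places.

%Δq = (2268 − 2768)/[(2768 + 2268)/2] = -500/2518 ≈ -0.1986.
%ΔP = (69.58 − 45.37)/[(45.37 + 69.58)/2] = 24.21/57.475 ≈ 0.4212.
Arc elasticity E = %Δq/%ΔP ≈ -0.1986/0.4212 ≈ -0.471.
|E| < 1: demand is inelastic over this range.

-0.471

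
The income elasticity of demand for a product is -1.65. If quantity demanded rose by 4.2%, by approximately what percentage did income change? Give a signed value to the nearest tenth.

%ΔQ ≈ E × %ΔI ⇒ %ΔI = %ΔQ / E = (4.2%)/(-1.65) ≈ -2.5%.

-2.5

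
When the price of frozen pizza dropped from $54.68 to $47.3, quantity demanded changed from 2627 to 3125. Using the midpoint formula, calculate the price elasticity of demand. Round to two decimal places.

-1.20

%ΔQ = (3125 − 2627)/[(2627 + 3125)/2] = 498/2876 ≈ 0.1732.
%ΔP = (47.3 − 54.68)/[(54.68 + 47.3)/2] = -7.38/50.99 ≈ -0.1447.
Arc elasticity E = %ΔQ/%ΔP ≈ 0.1732/-0.1447 ≈ -1.20.
|E| > 1: demand is elastic over this range.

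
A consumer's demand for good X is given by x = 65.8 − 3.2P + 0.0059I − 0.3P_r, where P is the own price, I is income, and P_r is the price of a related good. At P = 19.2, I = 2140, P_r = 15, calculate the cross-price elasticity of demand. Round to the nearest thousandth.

-0.360

x = 65.8 − 3.2(19.2) + 0.0059(2140) − 0.3(15) = 65.8 − 61.44 + 12.626 − 4.5 = 12.486.
∂x/∂P_r = −0.3, so E_xy = -0.3·(15/12.486) ≈ -0.360.
E_xy < 0: the goods are complements.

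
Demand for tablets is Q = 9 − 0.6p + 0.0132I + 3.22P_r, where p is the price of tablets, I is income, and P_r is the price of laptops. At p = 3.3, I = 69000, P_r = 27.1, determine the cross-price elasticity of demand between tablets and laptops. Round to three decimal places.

Q = 9 − 0.6(3.3) + 0.0132(69000) + 3.22(27.1) = 9 − 1.98 + 910.8 + 87.262 = 1005.082.
∂Q/∂P_r = +3.22, so E_xy = 3.22·(27.1/1005.082) ≈ 0.087.
E_xy > 0: the goods are substitutes.

0.087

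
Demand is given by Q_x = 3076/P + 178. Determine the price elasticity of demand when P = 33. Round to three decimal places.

At P = 33, Q_x = 271.2121.
dQ_x/dP = −3076/P² = −2.8246.
Point elasticity E = (dQ_x/dP)·(P/Q_x) = -2.8246 × 33/271.2121 ≈ -0.344.
|E| < 1, so demand is inelastic at this price.

-0.344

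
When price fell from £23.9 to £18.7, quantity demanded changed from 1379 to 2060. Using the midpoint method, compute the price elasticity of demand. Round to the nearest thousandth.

-1.622

%ΔQ = (2060 − 1379)/[(1379 + 2060)/2] = 681/1719.5 ≈ 0.3960.
%ΔP = (18.7 − 23.9)/[(23.9 + 18.7)/2] = -5.2/21.3 ≈ -0.2441.
Arc elasticity E = %ΔQ/%ΔP ≈ 0.3960/-0.2441 ≈ -1.622.
|E| > 1: demand is elastic over this range.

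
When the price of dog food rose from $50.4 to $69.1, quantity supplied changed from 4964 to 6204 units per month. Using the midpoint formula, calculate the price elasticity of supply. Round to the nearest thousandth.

0.710

%ΔQ = (6204 − 4964)/[(4964 + 6204)/2] = 1240/5584 ≈ 0.2221.
%Δp = (69.1 − 50.4)/[(50.4 + 69.1)/2] = 18.7/59.75 ≈ 0.3130.
Arc elasticity E = %ΔQ/%Δp ≈ 0.2221/0.3130 ≈ 0.710.
|E| < 1: supply is inelastic over this range.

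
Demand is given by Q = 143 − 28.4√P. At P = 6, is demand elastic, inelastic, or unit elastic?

At P = 6, Q = 73.4345.
dQ/dP = −28.4/(2√P) = −28.4/(2·2.4495).
Point elasticity E = (dQ/dP)·(P/Q) = -5.7971 × 6/73.4345 ≈ -0.474.
|E| ≈ 0.474 < 1, so demand is inelastic.

inelastic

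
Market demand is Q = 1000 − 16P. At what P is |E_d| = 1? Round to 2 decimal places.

31.25

For linear demand Q = a − bP, E = −bP/(a − bP). |E| = 1 ⇒ bP = a − bP ⇒ P = a/(2b).
P = 1000/(2·16) = 31.25.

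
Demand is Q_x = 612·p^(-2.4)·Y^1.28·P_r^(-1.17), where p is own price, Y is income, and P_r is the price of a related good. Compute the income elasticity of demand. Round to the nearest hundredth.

For a Cobb–Douglas (constant-elasticity) form Q_x = A·Y^α·…, the elasticity with respect to Y equals the exponent α at every point.
Here the exponent on Y is 1.28, so the income elasticity of demand is 1.28.

1.28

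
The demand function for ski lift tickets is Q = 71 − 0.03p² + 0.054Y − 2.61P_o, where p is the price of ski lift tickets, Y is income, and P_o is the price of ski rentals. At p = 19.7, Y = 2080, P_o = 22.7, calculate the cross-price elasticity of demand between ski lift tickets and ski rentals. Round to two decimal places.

-0.53

At the given point, Q = 71 − 0.03(19.7)² + 0.054(2080) − 2.61(22.7) = 71 − 11.6427 + 112.32 − 59.247 = 112.4303.
∂Q/∂P_o = −2.61, so E_xy = -2.61·(22.7/112.4303) ≈ -0.53.
E_xy < 0: the goods are complements.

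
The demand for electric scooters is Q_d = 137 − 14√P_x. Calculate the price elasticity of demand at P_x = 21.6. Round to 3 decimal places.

At P_x = 21.6, Q_d = 71.9339.
dQ_d/dP_x = −14/(2√P_x) = −14/(2·4.6476).
Point elasticity E = (dQ_d/dP_x)·(P_x/Q_d) = -1.5062 × 21.6/71.9339 ≈ -0.452.
|E| < 1, so demand is inelastic at this price.

-0.452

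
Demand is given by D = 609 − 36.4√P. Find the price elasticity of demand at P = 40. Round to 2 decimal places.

At P = 40, D = 378.7862.
dD/dP = −36.4/(2√P) = −36.4/(2·6.3246).
Point elasticity E = (dD/dP)·(P/D) = -2.8777 × 40/378.7862 ≈ -0.30.
|E| < 1, so demand is inelastic at this price.

-0.30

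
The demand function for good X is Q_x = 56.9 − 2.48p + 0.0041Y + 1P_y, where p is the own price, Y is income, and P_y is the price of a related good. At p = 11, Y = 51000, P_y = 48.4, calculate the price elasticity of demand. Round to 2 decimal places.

Evaluating quantity at (p, Y, P_y) gives Q_x = 56.9 − 2.48(11) + 0.0041(51000) + 1(48.4) = 56.9 − 27.28 + 209.1 + 48.4 = 287.12.
∂Q_x/∂p = −2.48, so E_p = (−2.48)·(11/287.12) ≈ -0.10.
|E_p| < 1: demand is inelastic.

-0.10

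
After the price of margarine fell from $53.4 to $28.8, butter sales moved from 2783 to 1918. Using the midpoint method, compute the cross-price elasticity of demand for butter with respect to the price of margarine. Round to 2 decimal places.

0.61

%ΔQ_x = (1918 − 2783)/[(2783+1918)/2] = -865/2350.5 ≈ -0.3680.
%ΔP_y = (28.8 − 53.4)/[(53.4+28.8)/2] ≈ -0.5985.
E_xy = -0.3680/-0.5985 ≈ 0.61.
E_xy > 0, so butter and margarine are substitutes.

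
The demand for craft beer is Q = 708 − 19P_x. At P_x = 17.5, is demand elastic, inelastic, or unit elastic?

At P_x = 17.5, Q = 375.5.
dQ/dP_x = −19.
Point elasticity E = (dQ/dP_x)·(P_x/Q) = -19 × 17.5/375.5 ≈ -0.885.
|E| ≈ 0.885 < 1, so demand is inelastic.

inelastic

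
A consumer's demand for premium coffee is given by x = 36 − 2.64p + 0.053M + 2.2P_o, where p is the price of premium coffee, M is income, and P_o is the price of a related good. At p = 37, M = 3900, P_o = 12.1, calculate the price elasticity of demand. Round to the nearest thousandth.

Substituting, x = 36 − 2.64(37) + 0.053(3900) + 2.2(12.1) = 36 − 97.68 + 206.7 + 26.62 = 171.64.
∂x/∂p = −2.64, so E_p = (−2.64)·(37/171.64) ≈ -0.569.
|E_p| < 1: demand is inelastic.

-0.569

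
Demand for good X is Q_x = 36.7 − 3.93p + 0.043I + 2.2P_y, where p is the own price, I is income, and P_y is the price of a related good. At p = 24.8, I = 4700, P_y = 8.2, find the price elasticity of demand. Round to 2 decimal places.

At the given point, Q_x = 36.7 − 3.93(24.8) + 0.043(4700) + 2.2(8.2) = 36.7 − 97.464 + 202.1 + 18.04 = 159.376.
∂Q_x/∂p = −3.93, so E_p = (−3.93)·(24.8/159.376) ≈ -0.61.
|E_p| < 1: demand is inelastic.

-0.61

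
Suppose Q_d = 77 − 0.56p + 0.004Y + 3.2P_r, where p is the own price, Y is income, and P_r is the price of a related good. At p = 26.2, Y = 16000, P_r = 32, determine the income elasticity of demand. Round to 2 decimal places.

Evaluating quantity at (p, Y, P_r) gives Q_d = 77 − 0.56(26.2) + 0.004(16000) + 3.2(32) = 77 − 14.672 + 64 + 102.4 = 228.728.
∂Q_d/∂Y = +0.004, so E_I = 0.004·(16000/228.728) ≈ 0.28.
E_I ∈ (0,1): normal good (necessity).

0.28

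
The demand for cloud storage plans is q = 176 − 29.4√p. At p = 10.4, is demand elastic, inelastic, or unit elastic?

At p = 10.4, q = 81.1878.
dq/dp = −29.4/(2√p) = −29.4/(2·3.2249).
Point elasticity E = (dq/dp)·(p/q) = -4.5583 × 10.4/81.1878 ≈ -0.584.
|E| ≈ 0.584 < 1, so demand is inelastic.

inelastic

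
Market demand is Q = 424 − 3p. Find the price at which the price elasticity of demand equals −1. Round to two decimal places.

70.67

For linear demand Q = a − bp, E = −bp/(a − bp). |E| = 1 ⇒ bp = a − bp ⇒ p = a/(2b).
p = 424/(2·3) ≈ 70.67.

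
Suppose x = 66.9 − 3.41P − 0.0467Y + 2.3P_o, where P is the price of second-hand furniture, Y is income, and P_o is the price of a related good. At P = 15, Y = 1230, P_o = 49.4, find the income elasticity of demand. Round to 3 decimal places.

Evaluating quantity at (P, Y, P_o) gives x = 66.9 − 3.41(15) − 0.0467(1230) + 2.3(49.4) = 66.9 − 51.15 − 57.441 + 113.62 = 71.929.
∂x/∂Y = −0.0467, so E_I = -0.0467·(1230/71.929) ≈ -0.799.
E_I < 0: inferior good.

-0.799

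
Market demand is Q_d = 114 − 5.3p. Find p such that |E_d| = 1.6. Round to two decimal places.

13.24

Set −bp/(a − bp) = −1.6 ⇒ bp = 1.6(a − bp) ⇒ bp(1+1.6) = 1.6·a.
p = 1.6·114/(5.3·2.6) ≈ 13.24.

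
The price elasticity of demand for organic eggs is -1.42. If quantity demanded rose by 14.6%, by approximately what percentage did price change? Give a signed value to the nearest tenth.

%ΔQ ≈ E × %ΔP ⇒ %ΔP = %ΔQ / E = (14.6%)/(-1.42) ≈ -10.3%.

-10.3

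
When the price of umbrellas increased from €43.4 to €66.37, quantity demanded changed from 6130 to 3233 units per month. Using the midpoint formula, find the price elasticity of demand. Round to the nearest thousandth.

-1.479

%Δq = (3233 − 6130)/[(6130 + 3233)/2] = -2897/4681.5 ≈ -0.6188.
%ΔP = (66.37 − 43.4)/[(43.4 + 66.37)/2] = 22.97/54.885 ≈ 0.4185.
Arc elasticity E = %Δq/%ΔP ≈ -0.6188/0.4185 ≈ -1.479.
|E| > 1: demand is elastic over this range.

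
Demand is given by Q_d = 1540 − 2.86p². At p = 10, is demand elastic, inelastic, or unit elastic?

At p = 10, Q_d = 1254.
dQ_d/dp = −2·2.86·p = −57.2.
Point elasticity E = (dQ_d/dp)·(p/Q_d) = -57.2 × 10/1254 ≈ -0.456.
|E| ≈ 0.456 < 1, so demand is inelastic.

inelastic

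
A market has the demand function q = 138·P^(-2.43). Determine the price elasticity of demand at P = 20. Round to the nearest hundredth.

-2.43

For a Cobb–Douglas (constant-elasticity) form q = A·P^α·…, the elasticity with respect to P equals the exponent α at every point.
Here the exponent on P is -2.43, so the price elasticity of demand is -2.43.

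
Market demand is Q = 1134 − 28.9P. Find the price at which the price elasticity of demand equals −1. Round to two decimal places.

For linear demand Q = a − bP, E = −bP/(a − bP). |E| = 1 ⇒ bP = a − bP ⇒ P = a/(2b).
P = 1134/(2·28.9) ≈ 19.62.

19.62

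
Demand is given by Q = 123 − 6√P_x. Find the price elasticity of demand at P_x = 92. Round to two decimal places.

-0.44

At P_x = 92, Q = 65.45.
dQ/dP_x = −6/(2√P_x) = −6/(2·9.5917).
Point elasticity E = (dQ/dP_x)·(P_x/Q) = -0.3128 × 92/65.45 ≈ -0.44.
|E| < 1, so demand is inelastic at this price.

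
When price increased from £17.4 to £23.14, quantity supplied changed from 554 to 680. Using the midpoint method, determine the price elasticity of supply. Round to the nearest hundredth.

%ΔQ = (680 − 554)/[(554 + 680)/2] = 126/617 ≈ 0.2042.
%ΔP = (23.14 − 17.4)/[(17.4 + 23.14)/2] = 5.74/20.27 ≈ 0.2832.
Arc elasticity E = %ΔQ/%ΔP ≈ 0.2042/0.2832 ≈ 0.72.
|E| < 1: supply is inelastic over this range.

0.72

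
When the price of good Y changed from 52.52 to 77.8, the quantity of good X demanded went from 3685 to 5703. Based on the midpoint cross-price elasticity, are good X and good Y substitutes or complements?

substitutes

%ΔQ_x = (5703 − 3685)/[(3685+5703)/2] = 2018/4694 ≈ 0.4299.
%ΔP_y = (77.8 − 52.52)/[(52.52+77.8)/2] ≈ 0.3880.
E_xy = 0.4299/0.3880 ≈ 1.108.
E_xy > 0, so the goods are substitutes.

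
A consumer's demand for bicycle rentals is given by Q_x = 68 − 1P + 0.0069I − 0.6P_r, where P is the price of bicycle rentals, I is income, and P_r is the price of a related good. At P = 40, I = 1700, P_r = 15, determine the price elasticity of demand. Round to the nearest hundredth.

Substituting, Q_x = 68 − 1(40) + 0.0069(1700) − 0.6(15) = 68 − 40 + 11.73 − 9 = 30.73.
∂Q_x/∂P = −1, so E_p = (−1)·(40/30.73) ≈ -1.30.
|E_p| > 1: demand is elastic.

-1.30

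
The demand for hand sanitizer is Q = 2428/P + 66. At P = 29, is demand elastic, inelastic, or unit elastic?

inelastic

At P = 29, Q = 149.7241.
dQ/dP = −2428/P² = −2.887.
Point elasticity E = (dQ/dP)·(P/Q) = -2.887 × 29/149.7241 ≈ -0.559.
|E| ≈ 0.559 < 1, so demand is inelastic.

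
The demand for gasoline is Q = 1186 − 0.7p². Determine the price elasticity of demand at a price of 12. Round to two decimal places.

At p = 12, Q = 1085.2.
dQ/dp = −2·0.7·p = −16.8.
Point elasticity E = (dQ/dp)·(p/Q) = -16.8 × 12/1085.2 ≈ -0.19.
|E| < 1, so demand is inelastic at this price.

-0.19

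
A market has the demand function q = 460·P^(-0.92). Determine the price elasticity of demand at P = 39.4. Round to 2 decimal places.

For a Cobb–Douglas (constant-elasticity) form q = A·P^α·…, the elasticity with respect to P equals the exponent α at every point.
Here the exponent on P is -0.92, so the price elasticity of demand is -0.92.

-0.92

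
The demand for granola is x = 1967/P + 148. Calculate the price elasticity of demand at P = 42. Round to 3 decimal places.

At P = 42, x = 194.8333.
dx/dP = −1967/P² = −1.1151.
Point elasticity E = (dx/dP)·(P/x) = -1.1151 × 42/194.8333 ≈ -0.240.
|E| < 1, so demand is inelastic at this price.

-0.240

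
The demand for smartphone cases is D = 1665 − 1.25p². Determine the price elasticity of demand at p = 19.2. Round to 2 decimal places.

At p = 19.2, D = 1204.2.
dD/dp = −2·1.25·p = −48.
Point elasticity E = (dD/dp)·(p/D) = -48 × 19.2/1204.2 ≈ -0.77.
|E| < 1, so demand is inelastic at this price.

-0.77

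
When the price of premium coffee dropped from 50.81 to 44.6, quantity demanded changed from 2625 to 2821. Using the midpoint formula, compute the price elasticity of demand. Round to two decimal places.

-0.55

%Δq = (2821 − 2625)/[(2625 + 2821)/2] = 196/2723 ≈ 0.0720.
%ΔP = (44.6 − 50.81)/[(50.81 + 44.6)/2] = -6.21/47.705 ≈ -0.1302.
Arc elasticity E = %Δq/%ΔP ≈ 0.0720/-0.1302 ≈ -0.55.
|E| < 1: demand is inelastic over this range.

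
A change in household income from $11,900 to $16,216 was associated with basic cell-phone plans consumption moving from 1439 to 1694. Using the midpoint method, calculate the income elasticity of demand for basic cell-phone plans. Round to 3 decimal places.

0.530

%ΔQ = (1694 − 1439)/[(1439+1694)/2] = 255/1566.5 ≈ 0.1628.
%ΔI = (16,216 − 11,900)/[(11,900+16,216)/2] = 4316/14058 ≈ 0.3070.
E_I = %ΔQ/%ΔI ≈ 0.530.
E_I ∈ (0,1): normal good (necessity).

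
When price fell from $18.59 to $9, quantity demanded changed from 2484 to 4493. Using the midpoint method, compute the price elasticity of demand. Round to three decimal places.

-0.828

%Δq = (4493 − 2484)/[(2484 + 4493)/2] = 2009/3488.5 ≈ 0.5759.
%Δp = (9 − 18.59)/[(18.59 + 9)/2] = -9.59/13.795 ≈ -0.6952.
Arc elasticity E = %Δq/%Δp ≈ 0.5759/-0.6952 ≈ -0.828.
|E| < 1: demand is inelastic over this range.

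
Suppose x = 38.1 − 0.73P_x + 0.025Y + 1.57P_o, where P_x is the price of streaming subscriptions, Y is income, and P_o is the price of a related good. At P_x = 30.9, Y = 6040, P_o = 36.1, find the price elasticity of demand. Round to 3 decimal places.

-0.101

At the given point, x = 38.1 − 0.73(30.9) + 0.025(6040) + 1.57(36.1) = 38.1 − 22.557 + 151 + 56.677 = 223.22.
∂x/∂P_x = −0.73, so E_p = (−0.73)·(30.9/223.22) ≈ -0.101.
|E_p| < 1: demand is inelastic.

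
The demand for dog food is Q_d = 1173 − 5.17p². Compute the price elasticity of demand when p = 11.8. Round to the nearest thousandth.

-3.177

At p = 11.8, Q_d = 453.1292.
dQ_d/dp = −2·5.17·p = −122.012.
Point elasticity E = (dQ_d/dp)·(p/Q_d) = -122.012 × 11.8/453.1292 ≈ -3.177.
|E| > 1, so demand is elastic at this price.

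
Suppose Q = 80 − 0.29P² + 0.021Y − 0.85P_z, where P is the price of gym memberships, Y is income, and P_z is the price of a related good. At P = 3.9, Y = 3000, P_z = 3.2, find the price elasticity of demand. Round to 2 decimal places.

-0.06

Evaluating quantity at (P, Y, P_z) gives Q = 80 − 0.29(3.9)² + 0.021(3000) − 0.85(3.2) = 80 − 4.4109 + 63 − 2.72 = 135.8691.
∂Q/∂P = −2·0.29·P = -2.262, so E_p = -2.262·(3.9/135.8691) ≈ -0.06.
|E_p| < 1: demand is inelastic.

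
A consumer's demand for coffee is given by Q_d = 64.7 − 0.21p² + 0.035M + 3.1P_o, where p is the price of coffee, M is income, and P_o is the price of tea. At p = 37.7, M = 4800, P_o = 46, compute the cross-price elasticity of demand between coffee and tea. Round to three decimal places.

1.856

Substituting, Q_d = 64.7 − 0.21(37.7)² + 0.035(4800) + 3.1(46) = 64.7 − 298.4709 + 168 + 142.6 = 76.8291.
∂Q_d/∂P_o = +3.1, so E_xy = 3.1·(46/76.8291) ≈ 1.856.
E_xy > 0: the goods are substitutes.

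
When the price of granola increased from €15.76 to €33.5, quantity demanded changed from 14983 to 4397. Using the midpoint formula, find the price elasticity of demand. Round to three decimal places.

%Δq = (4397 − 14983)/[(14983 + 4397)/2] = -10586/9690 ≈ -1.0925.
%Δp = (33.5 − 15.76)/[(15.76 + 33.5)/2] = 17.74/24.63 ≈ 0.7203.
Arc elasticity E = %Δq/%Δp ≈ -1.0925/0.7203 ≈ -1.517.
|E| > 1: demand is elastic over this range.

-1.517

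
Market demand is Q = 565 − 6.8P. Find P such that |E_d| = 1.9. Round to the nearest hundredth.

54.44

Set −bP/(a − bP) = −1.9 ⇒ bP = 1.9(a − bP) ⇒ bP(1+1.9) = 1.9·a.
P = 1.9·565/(6.8·2.9) ≈ 54.44.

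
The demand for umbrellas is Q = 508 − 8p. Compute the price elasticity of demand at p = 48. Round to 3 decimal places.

At p = 48, Q = 124.
dQ/dp = −8.
Point elasticity E = (dQ/dp)·(p/Q) = -8 × 48/124 ≈ -3.097.
|E| > 1, so demand is elastic at this price.

-3.097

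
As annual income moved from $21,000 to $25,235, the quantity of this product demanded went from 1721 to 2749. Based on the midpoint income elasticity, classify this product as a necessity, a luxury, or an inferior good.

%ΔQ = (2749 − 1721)/[(1721+2749)/2] = 1028/2235 ≈ 0.4600.
%ΔY = (25,235 − 21,000)/[(21,000+25,235)/2] = 4235/23117.5 ≈ 0.1832.
E_I = %ΔQ/%ΔY ≈ 2.511.
E_I > 1: normal good (luxury).

luxury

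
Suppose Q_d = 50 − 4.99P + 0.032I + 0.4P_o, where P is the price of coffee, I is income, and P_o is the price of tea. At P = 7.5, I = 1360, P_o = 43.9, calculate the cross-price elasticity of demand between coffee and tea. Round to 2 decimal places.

0.24

Evaluating quantity at (P, I, P_o) gives Q_d = 50 − 4.99(7.5) + 0.032(1360) + 0.4(43.9) = 50 − 37.425 + 43.52 + 17.56 = 73.655.
∂Q_d/∂P_o = +0.4, so E_xy = 0.4·(43.9/73.655) ≈ 0.24.
E_xy > 0: the goods are substitutes.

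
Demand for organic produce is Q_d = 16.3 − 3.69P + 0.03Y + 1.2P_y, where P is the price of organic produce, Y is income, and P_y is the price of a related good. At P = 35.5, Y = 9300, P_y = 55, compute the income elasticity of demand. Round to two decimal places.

Substituting, Q_d = 16.3 − 3.69(35.5) + 0.03(9300) + 1.2(55) = 16.3 − 130.995 + 279 + 66 = 230.305.
∂Q_d/∂Y = +0.03, so E_I = 0.03·(9300/230.305) ≈ 1.21.
E_I > 1: normal good (luxury).

1.21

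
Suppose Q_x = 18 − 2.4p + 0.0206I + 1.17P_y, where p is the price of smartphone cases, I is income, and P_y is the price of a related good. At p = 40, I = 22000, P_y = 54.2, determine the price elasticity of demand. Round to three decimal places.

-0.219

Q_x = 18 − 2.4(40) + 0.0206(22000) + 1.17(54.2) = 18 − 96 + 453.2 + 63.414 = 438.614.
∂Q_x/∂p = −2.4, so E_p = (−2.4)·(40/438.614) ≈ -0.219.
|E_p| < 1: demand is inelastic.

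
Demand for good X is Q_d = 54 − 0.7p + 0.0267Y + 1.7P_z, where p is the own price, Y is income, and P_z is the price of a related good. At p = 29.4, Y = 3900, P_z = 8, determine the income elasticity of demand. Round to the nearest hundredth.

At the given point, Q_d = 54 − 0.7(29.4) + 0.0267(3900) + 1.7(8) = 54 − 20.58 + 104.13 + 13.6 = 151.15.
∂Q_d/∂Y = +0.0267, so E_I = 0.0267·(3900/151.15) ≈ 0.69.
E_I ∈ (0,1): normal good (necessity).

0.69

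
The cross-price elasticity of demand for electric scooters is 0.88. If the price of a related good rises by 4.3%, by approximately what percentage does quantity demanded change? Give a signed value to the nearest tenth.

3.8

%ΔQ ≈ E × %ΔP_y = (0.88) × (4.3%) ≈ 3.8%.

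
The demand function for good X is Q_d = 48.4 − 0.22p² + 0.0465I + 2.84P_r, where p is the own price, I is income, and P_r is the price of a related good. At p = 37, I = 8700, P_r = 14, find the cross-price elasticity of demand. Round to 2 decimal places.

At the given point, Q_d = 48.4 − 0.22(37)² + 0.0465(8700) + 2.84(14) = 48.4 − 301.18 + 404.55 + 39.76 = 191.53.
∂Q_d/∂P_r = +2.84, so E_xy = 2.84·(14/191.53) ≈ 0.21.
E_xy > 0: the goods are substitutes.

0.21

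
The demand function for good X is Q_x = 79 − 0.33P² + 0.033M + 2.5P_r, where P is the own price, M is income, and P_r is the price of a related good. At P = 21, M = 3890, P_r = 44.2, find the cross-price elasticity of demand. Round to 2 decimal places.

Substituting, Q_x = 79 − 0.33(21)² + 0.033(3890) + 2.5(44.2) = 79 − 145.53 + 128.37 + 110.5 = 172.34.
∂Q_x/∂P_r = +2.5, so E_xy = 2.5·(44.2/172.34) ≈ 0.64.
E_xy > 0: the goods are substitutes.

0.64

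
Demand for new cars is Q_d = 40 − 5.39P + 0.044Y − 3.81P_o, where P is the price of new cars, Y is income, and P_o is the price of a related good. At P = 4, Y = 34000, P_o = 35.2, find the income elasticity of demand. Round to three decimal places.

1.084

First evaluate Q_d: 40 − 5.39(4) + 0.044(34000) − 3.81(35.2) = 40 − 21.56 + 1496 − 134.112 = 1380.328.
∂Q_d/∂Y = +0.044, so E_I = 0.044·(34000/1380.328) ≈ 1.084.
E_I > 1: normal good (luxury).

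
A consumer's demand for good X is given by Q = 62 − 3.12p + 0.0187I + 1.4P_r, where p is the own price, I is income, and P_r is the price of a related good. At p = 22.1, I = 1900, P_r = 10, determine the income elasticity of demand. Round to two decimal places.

Substituting, Q = 62 − 3.12(22.1) + 0.0187(1900) + 1.4(10) = 62 − 68.952 + 35.53 + 14 = 42.578.
∂Q/∂I = +0.0187, so E_I = 0.0187·(1900/42.578) ≈ 0.83.
E_I ∈ (0,1): normal good (necessity).

0.83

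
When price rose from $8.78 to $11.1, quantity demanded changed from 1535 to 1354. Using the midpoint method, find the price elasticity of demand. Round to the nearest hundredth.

%ΔQ = (1354 − 1535)/[(1535 + 1354)/2] = -181/1444.5 ≈ -0.1253.
%Δp = (11.1 − 8.78)/[(8.78 + 11.1)/2] = 2.32/9.94 ≈ 0.2334.
Arc elasticity E = %ΔQ/%Δp ≈ -0.1253/0.2334 ≈ -0.54.
|E| < 1: demand is inelastic over this range.

-0.54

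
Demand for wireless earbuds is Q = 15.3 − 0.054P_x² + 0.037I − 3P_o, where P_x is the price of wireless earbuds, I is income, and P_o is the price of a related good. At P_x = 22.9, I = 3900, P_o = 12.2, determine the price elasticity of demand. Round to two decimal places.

At the given point, Q = 15.3 − 0.054(22.9)² + 0.037(3900) − 3(12.2) = 15.3 − 28.3181 + 144.3 − 36.6 = 94.6819.
∂Q/∂P_x = −2·0.054·P_x = -2.4732, so E_p = -2.4732·(22.9/94.6819) ≈ -0.60.
|E_p| < 1: demand is inelastic.

-0.60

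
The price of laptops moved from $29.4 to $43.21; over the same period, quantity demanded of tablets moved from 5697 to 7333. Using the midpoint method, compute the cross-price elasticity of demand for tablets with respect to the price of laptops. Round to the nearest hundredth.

0.66

%ΔQ_x = (7333 − 5697)/[(5697+7333)/2] = 1636/6515 ≈ 0.2511.
%ΔP_y = (43.21 − 29.4)/[(29.4+43.21)/2] ≈ 0.3804.
E_xy = 0.2511/0.3804 ≈ 0.66.
E_xy > 0, so tablets and laptops are substitutes.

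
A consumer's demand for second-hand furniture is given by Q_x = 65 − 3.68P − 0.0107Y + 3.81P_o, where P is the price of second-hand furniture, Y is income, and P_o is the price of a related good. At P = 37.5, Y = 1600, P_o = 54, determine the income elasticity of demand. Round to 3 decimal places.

First evaluate Q_x: 65 − 3.68(37.5) − 0.0107(1600) + 3.81(54) = 65 − 138 − 17.12 + 205.74 = 115.62.
∂Q_x/∂Y = −0.0107, so E_I = -0.0107·(1600/115.62) ≈ -0.148.
E_I < 0: inferior good.

-0.148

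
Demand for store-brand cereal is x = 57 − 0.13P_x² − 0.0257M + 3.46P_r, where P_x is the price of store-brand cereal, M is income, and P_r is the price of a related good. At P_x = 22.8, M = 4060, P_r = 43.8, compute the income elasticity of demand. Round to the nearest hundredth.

First evaluate x: 57 − 0.13(22.8)² − 0.0257(4060) + 3.46(43.8) = 57 − 67.5792 − 104.342 + 151.548 = 36.6268.
∂x/∂M = −0.0257, so E_I = -0.0257·(4060/36.6268) ≈ -2.85.
E_I < 0: inferior good.

-2.85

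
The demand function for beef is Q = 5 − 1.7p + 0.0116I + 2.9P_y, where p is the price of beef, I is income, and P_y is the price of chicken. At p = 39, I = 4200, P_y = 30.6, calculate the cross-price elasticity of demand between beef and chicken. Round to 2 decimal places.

1.17

At the given point, Q = 5 − 1.7(39) + 0.0116(4200) + 2.9(30.6) = 5 − 66.3 + 48.72 + 88.74 = 76.16.
∂Q/∂P_y = +2.9, so E_xy = 2.9·(30.6/76.16) ≈ 1.17.
E_xy > 0: the goods are substitutes.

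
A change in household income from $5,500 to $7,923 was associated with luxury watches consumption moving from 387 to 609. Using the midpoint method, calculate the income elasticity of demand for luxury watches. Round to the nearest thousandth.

%ΔQ = (609 − 387)/[(387+609)/2] = 222/498 ≈ 0.4458.
%ΔY = (7,923 − 5,500)/[(5,500+7,923)/2] = 2423/6711.5 ≈ 0.3610.
E_I = %ΔQ/%ΔY ≈ 1.235.
E_I > 1: normal good (luxury).

1.235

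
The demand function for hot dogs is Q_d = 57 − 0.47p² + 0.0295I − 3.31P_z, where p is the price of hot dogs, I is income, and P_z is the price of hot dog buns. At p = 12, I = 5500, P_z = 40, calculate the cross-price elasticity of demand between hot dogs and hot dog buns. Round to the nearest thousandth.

First evaluate Q_d: 57 − 0.47(12)² + 0.0295(5500) − 3.31(40) = 57 − 67.68 + 162.25 − 132.4 = 19.17.
∂Q_d/∂P_z = −3.31, so E_xy = -3.31·(40/19.17) ≈ -6.907.
E_xy < 0: the goods are complements.

-6.907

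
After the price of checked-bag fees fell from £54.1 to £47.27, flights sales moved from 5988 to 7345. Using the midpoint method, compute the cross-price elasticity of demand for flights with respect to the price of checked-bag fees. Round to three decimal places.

-1.511

%ΔQ_x = (7345 − 5988)/[(5988+7345)/2] = 1357/6666.5 ≈ 0.2036.
%ΔP_y = (47.27 − 54.1)/[(54.1+47.27)/2] ≈ -0.1348.
E_xy = 0.2036/-0.1348 ≈ -1.511.
E_xy < 0, so flights and checked-bag fees are complements.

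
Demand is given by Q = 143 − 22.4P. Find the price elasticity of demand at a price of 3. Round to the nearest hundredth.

At P = 3, Q = 75.8.
dQ/dP = −22.4.
Point elasticity E = (dQ/dP)·(P/Q) = -22.4 × 3/75.8 ≈ -0.89.
|E| < 1, so demand is inelastic at this price.

-0.89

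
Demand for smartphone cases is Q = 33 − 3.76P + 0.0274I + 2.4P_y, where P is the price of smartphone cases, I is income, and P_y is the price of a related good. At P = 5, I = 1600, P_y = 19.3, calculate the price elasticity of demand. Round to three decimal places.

-0.180

Evaluating quantity at (P, I, P_y) gives Q = 33 − 3.76(5) + 0.0274(1600) + 2.4(19.3) = 33 − 18.8 + 43.84 + 46.32 = 104.36.
∂Q/∂P = −3.76, so E_p = (−3.76)·(5/104.36) ≈ -0.180.
|E_p| < 1: demand is inelastic.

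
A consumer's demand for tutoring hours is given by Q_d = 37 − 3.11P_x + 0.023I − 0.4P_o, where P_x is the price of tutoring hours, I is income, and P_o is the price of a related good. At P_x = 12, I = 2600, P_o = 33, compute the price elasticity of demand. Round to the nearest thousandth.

Evaluating quantity at (P_x, I, P_o) gives Q_d = 37 − 3.11(12) + 0.023(2600) − 0.4(33) = 37 − 37.32 + 59.8 − 13.2 = 46.28.
∂Q_d/∂P_x = −3.11, so E_p = (−3.11)·(12/46.28) ≈ -0.806.
|E_p| < 1: demand is inelastic.

-0.806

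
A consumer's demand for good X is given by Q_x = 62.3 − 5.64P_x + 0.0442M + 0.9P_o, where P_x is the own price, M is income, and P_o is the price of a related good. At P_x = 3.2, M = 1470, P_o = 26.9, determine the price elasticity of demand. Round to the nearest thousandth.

Evaluating quantity at (P_x, M, P_o) gives Q_x = 62.3 − 5.64(3.2) + 0.0442(1470) + 0.9(26.9) = 62.3 − 18.048 + 64.974 + 24.21 = 133.436.
∂Q_x/∂P_x = −5.64, so E_p = (−5.64)·(3.2/133.436) ≈ -0.135.
|E_p| < 1: demand is inelastic.

-0.135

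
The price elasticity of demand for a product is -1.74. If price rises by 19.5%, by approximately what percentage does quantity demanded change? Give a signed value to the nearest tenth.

-33.9

%ΔQ ≈ E × %ΔP = (-1.74) × (19.5%) ≈ -33.9%.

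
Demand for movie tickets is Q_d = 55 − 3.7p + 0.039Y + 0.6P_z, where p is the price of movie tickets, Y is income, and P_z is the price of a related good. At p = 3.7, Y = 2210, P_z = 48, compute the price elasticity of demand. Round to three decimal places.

-0.088

First evaluate Q_d: 55 − 3.7(3.7) + 0.039(2210) + 0.6(48) = 55 − 13.69 + 86.19 + 28.8 = 156.3.
∂Q_d/∂p = −3.7, so E_p = (−3.7)·(3.7/156.3) ≈ -0.088.
|E_p| < 1: demand is inelastic.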